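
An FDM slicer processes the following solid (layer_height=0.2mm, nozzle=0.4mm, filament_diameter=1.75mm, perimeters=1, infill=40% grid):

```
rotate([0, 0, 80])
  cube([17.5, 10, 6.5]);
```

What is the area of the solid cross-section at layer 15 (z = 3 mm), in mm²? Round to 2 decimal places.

175.00 mm²

At z = 3 mm: the 17.5×10 cube contributes its full rectangle (area 175.00 mm²); (whole slice rotated 80° about Z — lengths, areas and connectivity unchanged). Overall, the cross-section is a single solid region. Net area = 175.00 mm².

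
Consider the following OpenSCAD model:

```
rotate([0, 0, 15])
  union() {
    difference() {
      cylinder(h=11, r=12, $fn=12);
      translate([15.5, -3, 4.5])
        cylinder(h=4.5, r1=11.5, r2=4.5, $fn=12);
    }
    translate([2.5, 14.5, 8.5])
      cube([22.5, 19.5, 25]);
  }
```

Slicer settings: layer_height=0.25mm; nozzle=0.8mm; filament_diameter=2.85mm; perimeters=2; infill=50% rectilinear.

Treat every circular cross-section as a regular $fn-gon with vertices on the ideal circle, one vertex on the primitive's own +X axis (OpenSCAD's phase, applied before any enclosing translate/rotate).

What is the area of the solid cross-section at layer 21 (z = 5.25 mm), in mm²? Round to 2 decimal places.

At z = 5.25 mm: the r=12 cylinder gives a regular 12-gon of circumradius 12 (constant along its height) (area = (12/2)·12.000²·sin(360°/12) = 432.00 mm²); the cone at (15.5, -3) (r1=11.5→r2=4.5) has section circumradius 10.333 here — a regular 12-gon (area = (12/2)·10.333²·sin(360°/12) = 320.33 mm²); After the difference (first − rest): starting from the r=12 cylinder (432.00 mm²), the cone at (15.5, -3) partially overlaps it — only the 62.22 mm² overlap (of its 320.33 mm²) is removed, clipping the outline — area = 369.78 mm²; the cube at (2.5, 14.5) is not intersected at this z (z outside [8.5, 33.5]); Merging all regions: only that combined region is present, so the union is just that shape — area = 369.78 mm²; (rotated 15° about Z; rotation is an isometry so areas/perimeters/island counts are preserved). Overall, the cross-section is a single solid region. Net area = 369.78 mm².

369.78 mm²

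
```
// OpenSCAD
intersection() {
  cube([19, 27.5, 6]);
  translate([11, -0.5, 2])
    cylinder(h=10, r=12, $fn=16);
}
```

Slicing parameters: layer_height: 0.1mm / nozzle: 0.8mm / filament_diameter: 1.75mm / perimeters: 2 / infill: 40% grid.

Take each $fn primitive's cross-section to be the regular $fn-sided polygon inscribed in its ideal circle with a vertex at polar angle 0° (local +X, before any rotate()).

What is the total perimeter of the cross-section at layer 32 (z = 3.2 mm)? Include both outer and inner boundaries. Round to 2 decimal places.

54.20 mm

At z = 3.2 mm: the 19×27.5 cube contributes its full rectangle (perimeter 93.00 mm); the cylinder at (11, -0.5): section is a regular 16-gon, circumradius r=12 (perimeter = 2·16·12.000·sin(180°/16) = 74.91 mm); Taking the intersection: the r=12 cylinder at (11, -0.5) partially overlaps the 19×27.5 cube; clipping to the common part keeps 185.12 mm² — boundary = 54.20 mm. Overall, the cross-section is a single solid region. Total boundary length (outer) = 54.20 mm.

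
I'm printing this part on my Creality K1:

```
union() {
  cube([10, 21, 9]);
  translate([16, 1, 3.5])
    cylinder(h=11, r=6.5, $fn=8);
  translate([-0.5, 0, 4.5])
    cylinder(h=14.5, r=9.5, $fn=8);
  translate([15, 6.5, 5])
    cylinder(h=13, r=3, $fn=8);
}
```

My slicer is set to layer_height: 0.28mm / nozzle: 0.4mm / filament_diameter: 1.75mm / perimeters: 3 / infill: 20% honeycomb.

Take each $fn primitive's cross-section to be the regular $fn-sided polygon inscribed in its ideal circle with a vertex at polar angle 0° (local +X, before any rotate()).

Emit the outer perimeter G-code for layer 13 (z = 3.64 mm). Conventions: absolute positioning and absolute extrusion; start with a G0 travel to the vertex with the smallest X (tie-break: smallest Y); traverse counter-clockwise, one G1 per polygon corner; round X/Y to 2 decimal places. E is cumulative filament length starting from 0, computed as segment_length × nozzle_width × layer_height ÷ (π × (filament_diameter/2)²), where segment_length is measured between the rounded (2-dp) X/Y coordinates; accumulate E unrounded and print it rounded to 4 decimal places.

At z = 3.64 mm: the cube (footprint 10×21) is included at this height; the r=6.5 cylinder at (16, 1) gives a regular 8-gon of circumradius 6.5 (constant along its height); the cylinder at (-0.5, 0) is not intersected at this z (z outside [4.5, 19]); the cylinder at (15, 6.5) is absent (z outside [5, 18]); Merging all regions: the regions partially overlap (shared area 0.59 mm²), so overlapping operands fuse into one piece — 1 connected region. The outline is a single polygon with 12 vertices. Extrusion per mm of travel: 0.4 × 0.28 / (π × 0.875²) = 0.046564. Accumulating E over each segment gives final E = 4.5226.

G0 X0.00 Y0.00 Z3.64
G1 X9.91 Y0.00 E0.4615
G1 X11.40 Y-3.60 E0.6429
G1 X16.00 Y-5.50 E0.8746
G1 X20.60 Y-3.60 E1.1064
G1 X22.50 Y1.00 E1.3381
G1 X20.60 Y5.60 E1.5699
G1 X16.00 Y7.50 E1.8016
G1 X11.40 Y5.60 E2.0334
G1 X10.00 Y2.21 E2.2041
G1 X10.00 Y21.00 E3.0791
G1 X0.00 Y21.00 E3.5447
G1 X0.00 Y0.00 E4.5226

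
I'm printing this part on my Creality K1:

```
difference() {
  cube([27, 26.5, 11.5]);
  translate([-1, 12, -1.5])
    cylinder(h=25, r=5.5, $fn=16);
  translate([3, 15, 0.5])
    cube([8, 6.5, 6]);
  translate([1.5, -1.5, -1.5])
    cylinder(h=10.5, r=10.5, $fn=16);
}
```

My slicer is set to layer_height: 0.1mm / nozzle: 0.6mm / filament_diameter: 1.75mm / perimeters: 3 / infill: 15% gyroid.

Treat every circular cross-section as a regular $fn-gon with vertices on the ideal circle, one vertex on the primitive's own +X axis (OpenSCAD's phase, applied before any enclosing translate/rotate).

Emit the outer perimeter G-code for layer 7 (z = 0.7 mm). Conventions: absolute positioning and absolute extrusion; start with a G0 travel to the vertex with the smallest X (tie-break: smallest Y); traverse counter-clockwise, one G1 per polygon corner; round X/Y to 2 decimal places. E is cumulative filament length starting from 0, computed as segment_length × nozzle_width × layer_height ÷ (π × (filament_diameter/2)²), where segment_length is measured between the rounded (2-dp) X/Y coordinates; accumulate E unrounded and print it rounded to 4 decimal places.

G0 X0.00 Y17.30 Z0.70
G1 X1.10 Y17.08 E0.0280
G1 X2.89 Y15.89 E0.0816
G1 X3.00 Y15.72 E0.0867
G1 X3.00 Y21.50 E0.2308
G1 X11.00 Y21.50 E0.4304
G1 X11.00 Y15.00 E0.5925
G1 X3.48 Y15.00 E0.7801
G1 X4.08 Y14.10 E0.8071
G1 X4.50 Y12.00 E0.8605
G1 X4.08 Y9.90 E0.9140
G1 X3.25 Y8.65 E0.9514
G1 X5.52 Y8.20 E1.0091
G1 X8.92 Y5.92 E1.1112
G1 X11.20 Y2.52 E1.2133
G1 X11.70 Y0.00 E1.2774
G1 X27.00 Y0.00 E1.6591
G1 X27.00 Y26.50 E2.3201
G1 X0.00 Y26.50 E2.9937
G1 X0.00 Y17.30 E3.2232

At z = 0.7 mm: the cube is present — its section is the full 27×26.5 rectangle; the r=5.5 cylinder at (-1, 12) contributes a regular 16-gon of circumradius 5.5; the cube at (3, 15) (footprint 8×6.5) is included at this height; the cylinder at (1.5, -1.5): section is a regular 16-gon, circumradius r=10.5; Taking the first minus the rest: starting from the 27×26.5 cube, the r=5.5 cylinder at (-1, 12) partially overlaps it — only the 35.50 mm² overlap (of its 92.61 mm²) is removed, clipping the outline; the 8×6.5 cube at (3, 15) partially overlaps it — only the 51.83 mm² overlap (of its 52.00 mm²) is removed, clipping the outline; the r=10.5 cylinder at (1.5, -1.5) partially overlaps it — only the 77.37 mm² overlap (of its 337.53 mm²) is removed, clipping the outline — 1 connected region. The outline is a single polygon with 19 vertices. Extrusion per mm of travel: 0.6 × 0.1 / (π × 0.875²) = 0.024945. Accumulating E over each segment gives final E = 3.2232.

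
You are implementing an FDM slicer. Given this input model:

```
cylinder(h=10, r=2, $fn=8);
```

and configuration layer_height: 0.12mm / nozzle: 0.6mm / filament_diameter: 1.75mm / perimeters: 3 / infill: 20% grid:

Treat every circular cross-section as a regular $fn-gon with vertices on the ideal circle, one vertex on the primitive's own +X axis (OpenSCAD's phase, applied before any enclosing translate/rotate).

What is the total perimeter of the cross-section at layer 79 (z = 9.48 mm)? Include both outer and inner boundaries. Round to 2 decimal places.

12.25 mm

At z = 9.48 mm: the r=2 cylinder contributes a regular 8-gon of circumradius 2 (perimeter = 2·8·2.000·sin(180°/8) = 12.25 mm). Overall, the cross-section is a single solid region. Total boundary length (outer) = 12.25 mm.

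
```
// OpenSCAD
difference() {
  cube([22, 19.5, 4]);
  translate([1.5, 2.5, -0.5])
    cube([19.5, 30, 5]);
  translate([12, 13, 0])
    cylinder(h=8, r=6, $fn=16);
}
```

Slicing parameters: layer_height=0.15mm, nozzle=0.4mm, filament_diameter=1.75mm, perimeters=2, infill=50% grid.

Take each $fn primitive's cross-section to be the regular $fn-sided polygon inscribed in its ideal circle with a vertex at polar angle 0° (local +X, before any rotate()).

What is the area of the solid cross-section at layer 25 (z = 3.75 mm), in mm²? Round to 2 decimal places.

97.50 mm²

At z = 3.75 mm: the 22×19.5 cube contributes its full rectangle (area 429.00 mm²); the 19.5×30 cube at (1.5, 2.5) contributes its full rectangle (area 585.00 mm²); the r=6 cylinder at (12, 13) contributes a regular 16-gon of circumradius 6 (area = (16/2)·6.000²·sin(360°/16) = 110.21 mm²); Subtracting the remaining from the first: starting from the 22×19.5 cube (429.00 mm²), the 19.5×30 cube at (1.5, 2.5) partially overlaps it — only the 331.50 mm² overlap (of its 585.00 mm²) is removed, clipping the outline; the r=6 cylinder at (12, 13) misses the remaining region (no effect) — area = 97.50 mm². Overall, the cross-section is a single solid region. Net area = 97.50 mm².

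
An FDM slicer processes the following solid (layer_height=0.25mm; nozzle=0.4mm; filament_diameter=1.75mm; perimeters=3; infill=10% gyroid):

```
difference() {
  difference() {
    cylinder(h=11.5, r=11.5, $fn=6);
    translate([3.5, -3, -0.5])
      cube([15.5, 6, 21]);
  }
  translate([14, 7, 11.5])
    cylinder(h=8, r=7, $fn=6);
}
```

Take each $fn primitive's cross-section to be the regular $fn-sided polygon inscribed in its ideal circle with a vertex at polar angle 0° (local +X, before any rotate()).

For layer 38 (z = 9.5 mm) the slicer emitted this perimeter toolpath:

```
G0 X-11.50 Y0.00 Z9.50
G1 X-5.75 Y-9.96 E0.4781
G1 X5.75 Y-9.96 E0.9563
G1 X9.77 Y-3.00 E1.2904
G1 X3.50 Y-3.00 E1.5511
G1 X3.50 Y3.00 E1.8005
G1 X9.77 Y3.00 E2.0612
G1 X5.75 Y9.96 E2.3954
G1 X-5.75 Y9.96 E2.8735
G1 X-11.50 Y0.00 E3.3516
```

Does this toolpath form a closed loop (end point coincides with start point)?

yes

Start point (G0): (-11.50, 0.00). End point (last G1): the path returns to the start — closed.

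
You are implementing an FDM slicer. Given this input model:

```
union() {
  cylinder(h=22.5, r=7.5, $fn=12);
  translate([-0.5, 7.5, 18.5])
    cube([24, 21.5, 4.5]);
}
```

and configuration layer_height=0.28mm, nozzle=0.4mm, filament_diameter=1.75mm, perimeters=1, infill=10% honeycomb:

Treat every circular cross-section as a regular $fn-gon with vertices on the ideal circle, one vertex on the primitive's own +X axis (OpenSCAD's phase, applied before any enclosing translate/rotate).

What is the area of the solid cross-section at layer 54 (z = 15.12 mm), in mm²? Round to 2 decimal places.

At z = 15.12 mm: the r=7.5 cylinder gives a regular 12-gon of circumradius 7.5 (constant along its height) (area = (12/2)·7.500²·sin(360°/12) = 168.75 mm²); the cube at (-0.5, 7.5) is not intersected at this z (z outside [18.5, 23]); Combining (union): only the r=7.5 cylinder is present, so the union is just that shape — area = 168.75 mm². Overall, the cross-section is a single solid region. Net area = 168.75 mm².

168.75 mm²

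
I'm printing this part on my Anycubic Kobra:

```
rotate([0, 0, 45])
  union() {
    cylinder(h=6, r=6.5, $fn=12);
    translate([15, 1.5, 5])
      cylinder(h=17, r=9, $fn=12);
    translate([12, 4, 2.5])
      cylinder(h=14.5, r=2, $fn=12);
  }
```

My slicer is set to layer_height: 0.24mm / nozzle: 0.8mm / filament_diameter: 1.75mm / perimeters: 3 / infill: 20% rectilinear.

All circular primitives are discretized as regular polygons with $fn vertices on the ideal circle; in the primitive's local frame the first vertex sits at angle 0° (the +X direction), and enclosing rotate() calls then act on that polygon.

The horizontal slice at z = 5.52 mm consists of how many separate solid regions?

At z = 5.52 mm: the r=6.5 cylinder contributes a regular 12-gon of circumradius 6.5; the r=9 cylinder at (15, 1.5) contributes a regular 12-gon of circumradius 9; the r=2 cylinder at (12, 4) contributes a regular 12-gon of circumradius 2; Taking the union: the regions partially overlap (shared area 12.17 mm²), so overlapping operands fuse into one piece — 1 connected region; (whole slice rotated 45° about Z — lengths, areas and connectivity unchanged). The result has 1 disconnected region.

1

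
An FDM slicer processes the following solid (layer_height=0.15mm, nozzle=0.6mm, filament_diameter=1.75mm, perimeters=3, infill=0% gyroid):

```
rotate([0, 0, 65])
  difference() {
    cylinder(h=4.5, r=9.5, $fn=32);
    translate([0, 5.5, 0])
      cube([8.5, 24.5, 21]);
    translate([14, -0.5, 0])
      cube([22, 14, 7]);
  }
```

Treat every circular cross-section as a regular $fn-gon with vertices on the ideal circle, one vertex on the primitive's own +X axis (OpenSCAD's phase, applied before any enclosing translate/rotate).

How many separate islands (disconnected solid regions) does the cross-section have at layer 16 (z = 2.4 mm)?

1

At z = 2.4 mm: the r=9.5 cylinder contributes a regular 32-gon of circumradius 9.5; the cube at (0, 5.5) (footprint 8.5×24.5) is included at this height; the cube at (14, -0.5) is present — its section is the full 22×14 rectangle; After the difference (first − rest): starting from the r=9.5 cylinder, the 8.5×24.5 cube at (0, 5.5) partially overlaps it — only the 21.44 mm² overlap (of its 208.25 mm²) is removed, clipping the outline; the 22×14 cube at (14, -0.5) misses the remaining region (no effect) — 1 connected region; (whole slice rotated 65° about Z — lengths, areas and connectivity unchanged). Overall, the cross-section is a single solid region. Island count = 1.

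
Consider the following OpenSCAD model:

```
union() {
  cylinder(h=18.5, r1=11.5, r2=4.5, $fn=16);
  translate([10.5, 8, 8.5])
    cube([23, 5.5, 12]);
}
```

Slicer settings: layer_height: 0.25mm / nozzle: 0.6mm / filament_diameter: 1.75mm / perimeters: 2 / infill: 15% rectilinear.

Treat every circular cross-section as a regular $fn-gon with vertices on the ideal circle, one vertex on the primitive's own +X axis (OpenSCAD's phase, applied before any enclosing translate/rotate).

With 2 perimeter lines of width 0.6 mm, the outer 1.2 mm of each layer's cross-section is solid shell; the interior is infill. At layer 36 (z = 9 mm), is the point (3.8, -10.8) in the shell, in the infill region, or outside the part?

At z = 9 mm: the cone: at t=0.486 of its height the radius interpolates to r₁+(r₂−r₁)t = 8.095, giving a regular 16-gon of that circumradius; the cube at (10.5, 8) is present — its section is the full 23×5.5 rectangle; Merging all regions: the 2 present regions are separate (no shared area or edge), so areas and boundary lengths simply add and each stays a separate island — 2 connected regions. Overall, the cross-section has 2 separate islands. The nearest boundary edge runs (5.72, -5.72)→(3.10, -7.48); distance from the point to it = 3.40 mm. The point is not inside any of the regions above, so it lies outside the cross-section (3.40 mm from the nearest boundary).

outside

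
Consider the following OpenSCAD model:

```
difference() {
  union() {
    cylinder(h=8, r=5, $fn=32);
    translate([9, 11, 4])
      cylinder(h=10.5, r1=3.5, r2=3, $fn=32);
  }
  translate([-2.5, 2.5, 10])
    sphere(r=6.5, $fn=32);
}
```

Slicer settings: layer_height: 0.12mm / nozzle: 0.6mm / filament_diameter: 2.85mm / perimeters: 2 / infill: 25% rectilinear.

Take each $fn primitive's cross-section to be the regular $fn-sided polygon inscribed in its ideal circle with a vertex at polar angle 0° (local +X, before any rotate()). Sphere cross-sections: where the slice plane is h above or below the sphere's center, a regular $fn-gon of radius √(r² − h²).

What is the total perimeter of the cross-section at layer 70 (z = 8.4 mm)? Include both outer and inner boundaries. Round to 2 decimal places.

At z = 8.4 mm: the cylinder is absent (z outside [0, 8]); the cone at (9, 11): at t=0.419 of its height the radius interpolates to r₁+(r₂−r₁)t = 3.290, giving a regular 32-gon of that circumradius (perimeter = 2·32·3.290·sin(180°/32) = 20.64 mm); Merging all regions: only the cone at (9, 11) is present, so the union is just that shape — boundary = 20.64 mm; the r=6.5 sphere at (-2.5, 2.5) contributes a regular 32-gon of circumradius √(6.5²−1.6²) = 6.300 (perimeter = 2·32·6.300·sin(180°/32) = 39.52 mm); Subtracting the remaining from the first: starting from the result so far, the r=6.5 sphere at (-2.5, 2.5) misses the remaining region (no effect) — boundary = 20.64 mm. Overall, the cross-section is a single solid region. Total boundary length (outer) = 20.64 mm.

20.64 mm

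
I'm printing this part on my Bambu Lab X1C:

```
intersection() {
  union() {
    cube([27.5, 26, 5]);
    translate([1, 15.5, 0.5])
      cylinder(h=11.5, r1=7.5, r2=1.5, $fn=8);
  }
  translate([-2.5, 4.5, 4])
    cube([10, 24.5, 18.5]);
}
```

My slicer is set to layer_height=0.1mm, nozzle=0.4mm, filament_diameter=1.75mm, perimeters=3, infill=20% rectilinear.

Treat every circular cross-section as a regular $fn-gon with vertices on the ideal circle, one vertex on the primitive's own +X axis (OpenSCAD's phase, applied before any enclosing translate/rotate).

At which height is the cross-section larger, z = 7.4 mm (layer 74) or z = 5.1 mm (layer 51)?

layer 51 (z = 5.1 mm)

Layer 74 (z = 7.4): the cube is absent (z outside [0, 5]); the cone at (1, 15.5) contributes a regular 8-gon of circumradius 3.900 (interpolated between r1=7.5 and r2=1.5 at t=0.600) (area = (8/2)·3.900²·sin(360°/8) = 43.02 mm²); Combining (union): only the cone at (1, 15.5) is present, so the union is just that shape — area = 43.02 mm²; the 10×24.5 cube at (-2.5, 4.5) contributes its full rectangle (area 245.00 mm²); Taking the intersection: the 10×24.5 cube at (-2.5, 4.5) partially overlaps the result so far; clipping to the common part keeps 42.63 mm² — area = 42.63 mm². So its area = 42.63 mm². Layer 51 (z = 5.1): the cube does not reach this height (z outside [0, 5]); the cone at (1, 15.5) contributes a regular 8-gon of circumradius 5.100 (interpolated between r1=7.5 and r2=1.5 at t=0.400) (area = (8/2)·5.100²·sin(360°/8) = 73.57 mm²); Merging all regions: only the cone at (1, 15.5) is present, so the union is just that shape — area = 73.57 mm²; the 10×24.5 cube at (-2.5, 4.5) contributes its full rectangle (area 245.00 mm²); Taking the intersection: the 10×24.5 cube at (-2.5, 4.5) partially overlaps the result so far; clipping to the common part keeps 67.41 mm² — area = 67.41 mm². So its area = 67.41 mm². Layer 51 is larger (67.41 vs 42.63 mm²).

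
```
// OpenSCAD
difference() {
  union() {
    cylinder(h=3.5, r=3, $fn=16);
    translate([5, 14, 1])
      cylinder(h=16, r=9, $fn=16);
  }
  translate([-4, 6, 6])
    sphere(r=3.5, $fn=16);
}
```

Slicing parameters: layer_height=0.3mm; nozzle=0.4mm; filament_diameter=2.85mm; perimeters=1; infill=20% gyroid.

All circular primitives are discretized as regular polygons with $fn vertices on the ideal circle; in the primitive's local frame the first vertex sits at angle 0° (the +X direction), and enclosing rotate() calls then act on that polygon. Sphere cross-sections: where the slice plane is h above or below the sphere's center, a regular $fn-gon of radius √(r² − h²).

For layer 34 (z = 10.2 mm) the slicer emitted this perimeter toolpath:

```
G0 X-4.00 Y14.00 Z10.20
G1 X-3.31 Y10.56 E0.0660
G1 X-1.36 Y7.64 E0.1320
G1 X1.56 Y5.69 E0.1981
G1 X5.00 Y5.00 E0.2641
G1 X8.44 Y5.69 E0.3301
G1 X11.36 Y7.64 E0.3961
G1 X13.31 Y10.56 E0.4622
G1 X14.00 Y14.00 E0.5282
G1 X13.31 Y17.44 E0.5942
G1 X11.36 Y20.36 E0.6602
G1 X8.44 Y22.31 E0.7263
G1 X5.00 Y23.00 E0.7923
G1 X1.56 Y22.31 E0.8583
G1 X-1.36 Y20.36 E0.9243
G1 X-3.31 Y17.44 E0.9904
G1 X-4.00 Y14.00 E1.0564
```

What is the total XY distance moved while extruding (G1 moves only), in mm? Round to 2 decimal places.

Sum the Euclidean lengths of each G1 segment: total = 56.16 mm.

56.16 mm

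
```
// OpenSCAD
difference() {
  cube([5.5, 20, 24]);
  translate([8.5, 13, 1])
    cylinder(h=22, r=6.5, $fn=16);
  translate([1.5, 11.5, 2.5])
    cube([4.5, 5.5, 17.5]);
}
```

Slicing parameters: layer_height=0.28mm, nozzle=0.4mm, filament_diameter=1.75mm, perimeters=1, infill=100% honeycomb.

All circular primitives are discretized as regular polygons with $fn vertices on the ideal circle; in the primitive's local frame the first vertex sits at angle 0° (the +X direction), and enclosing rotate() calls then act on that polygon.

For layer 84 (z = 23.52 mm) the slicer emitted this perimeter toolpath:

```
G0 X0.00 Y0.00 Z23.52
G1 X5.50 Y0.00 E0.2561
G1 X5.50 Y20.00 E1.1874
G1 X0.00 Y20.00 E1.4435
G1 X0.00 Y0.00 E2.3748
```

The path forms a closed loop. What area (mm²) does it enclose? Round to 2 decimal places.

Apply the shoelace formula to the sequence of (X, Y) vertices; enclosed area = 110.00 mm².

110.00 mm²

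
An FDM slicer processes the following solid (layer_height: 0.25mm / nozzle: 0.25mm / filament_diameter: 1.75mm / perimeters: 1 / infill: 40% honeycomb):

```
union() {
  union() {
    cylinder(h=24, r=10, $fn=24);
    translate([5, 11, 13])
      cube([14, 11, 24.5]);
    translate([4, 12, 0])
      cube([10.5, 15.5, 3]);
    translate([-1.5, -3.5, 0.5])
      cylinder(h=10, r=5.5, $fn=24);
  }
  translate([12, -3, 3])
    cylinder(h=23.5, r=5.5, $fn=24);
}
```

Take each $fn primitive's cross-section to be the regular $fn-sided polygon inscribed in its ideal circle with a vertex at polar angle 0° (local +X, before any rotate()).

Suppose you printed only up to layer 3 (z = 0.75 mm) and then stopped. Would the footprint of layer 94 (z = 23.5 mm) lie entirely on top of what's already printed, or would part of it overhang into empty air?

Compare the two slices. At z = 0.75: the r=10 cylinder gives a regular 24-gon of circumradius 10 (constant along its height) (area = (24/2)·10.000²·sin(360°/24) = 310.58 mm²); the cube at (5, 11) is absent (z outside [13, 37.5]); the cube at (4, 12) is present — its section is the full 10.5×15.5 rectangle (area 162.75 mm²); the r=5.5 cylinder at (-1.5, -3.5) contributes a regular 24-gon of circumradius 5.5 (area = (24/2)·5.500²·sin(360°/24) = 93.95 mm²); Merging all regions: the regions partially overlap — summed areas 567.28 mm² minus the doubly-counted overlap 93.95 mm² gives 473.33 mm² — area = 473.33 mm²; the cylinder at (12, -3) is not intersected at this z (z outside [3, 26.5]); Taking the union: only that combined region is present, so the union is just that shape — area = 473.33 mm². At z = 23.5: the r=10 cylinder gives a regular 24-gon of circumradius 10 (constant along its height) (area = (24/2)·10.000²·sin(360°/24) = 310.58 mm²); the cube at (5, 11) is present — its section is the full 14×11 rectangle (area 154.00 mm²); the cube at (4, 12) is absent (z outside [0, 3]); the cylinder at (-1.5, -3.5) is not intersected at this z (z outside [0.5, 10.5]); Merging all regions: the 2 present regions are separate (no shared area or edge), so areas and boundary lengths simply add and each stays a separate island — area = 464.58 mm²; the cylinder at (12, -3): section is a regular 24-gon, circumradius r=5.5 (area = (24/2)·5.500²·sin(360°/24) = 93.95 mm²); Taking the union: the regions partially overlap — summed areas 558.53 mm² minus the doubly-counted overlap 17.95 mm² gives 540.58 mm² — area = 540.58 mm². Checking containment: at z = 23.5 the cross-section extends beyond the z = 0.75 cross-section by about 135.00 mm².

part overhangs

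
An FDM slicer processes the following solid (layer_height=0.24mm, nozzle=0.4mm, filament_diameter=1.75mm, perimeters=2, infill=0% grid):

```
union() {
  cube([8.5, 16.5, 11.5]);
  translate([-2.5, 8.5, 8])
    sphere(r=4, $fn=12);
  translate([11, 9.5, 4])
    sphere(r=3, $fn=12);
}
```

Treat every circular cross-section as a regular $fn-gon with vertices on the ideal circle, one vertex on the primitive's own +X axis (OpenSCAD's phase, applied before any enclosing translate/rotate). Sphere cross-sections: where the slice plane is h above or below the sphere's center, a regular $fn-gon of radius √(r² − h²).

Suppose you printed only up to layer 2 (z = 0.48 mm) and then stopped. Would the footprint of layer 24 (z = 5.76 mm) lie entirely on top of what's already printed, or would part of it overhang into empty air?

part overhangs

Compare the two slices. At z = 0.48: the cube (footprint 8.5×16.5) is included at this height (area 140.25 mm²); the sphere at (-2.5, 8.5) is absent (|z−center|=7.520 > r=4); the sphere at (11, 9.5) is absent (|z−center|=3.520 > r=3); Taking the union: only the 8.5×16.5 cube is present, so the union is just that shape — area = 140.25 mm². At z = 5.76: the 8.5×16.5 cube contributes its full rectangle (area 140.25 mm²); the r=4 sphere at (-2.5, 8.5) slices to a regular 12-gon of circumradius 3.314 (√(r²−h²) with h=2.24 from center) (area = (12/2)·3.314²·sin(360°/12) = 32.95 mm²); the sphere at (11, 9.5): section is a regular 12-gon, circumradius = √(r²−h²) = √(3²−1.76²) = 2.429 (area = (12/2)·2.429²·sin(360°/12) = 17.71 mm²); Merging all regions: the regions partially overlap — summed areas 190.90 mm² minus the doubly-counted overlap 2.10 mm² gives 188.81 mm² — area = 188.81 mm². Checking containment: at z = 5.76 the cross-section extends beyond the z = 0.48 cross-section by about 48.56 mm².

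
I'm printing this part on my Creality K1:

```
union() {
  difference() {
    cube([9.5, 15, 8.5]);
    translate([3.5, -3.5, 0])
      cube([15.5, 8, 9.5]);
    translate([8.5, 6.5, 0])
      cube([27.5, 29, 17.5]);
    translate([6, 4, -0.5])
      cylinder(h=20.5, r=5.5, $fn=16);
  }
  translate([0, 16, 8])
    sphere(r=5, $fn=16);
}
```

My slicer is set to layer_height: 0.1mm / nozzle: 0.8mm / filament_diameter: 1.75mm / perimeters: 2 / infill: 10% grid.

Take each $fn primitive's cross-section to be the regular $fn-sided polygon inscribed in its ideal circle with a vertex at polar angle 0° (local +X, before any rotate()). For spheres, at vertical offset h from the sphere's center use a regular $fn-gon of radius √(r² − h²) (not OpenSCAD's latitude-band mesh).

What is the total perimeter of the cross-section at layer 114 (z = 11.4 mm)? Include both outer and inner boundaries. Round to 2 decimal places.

22.89 mm

At z = 11.4 mm: the cube is absent (z outside [0, 8.5]); the cube at (3.5, -3.5) is absent (z outside [0, 9.5]); the 27.5×29 cube at (8.5, 6.5) contributes its full rectangle (perimeter 113.00 mm); the cylinder at (6, 4): section is a regular 16-gon, circumradius r=5.5 (perimeter = 2·16·5.500·sin(180°/16) = 34.34 mm); After the difference (first − rest): the first operand is absent here, so nothing remains; the r=5 sphere at (0, 16) slices to a regular 16-gon of circumradius 3.666 (√(r²−h²) with h=3.4 from center) (perimeter = 2·16·3.666·sin(180°/16) = 22.89 mm); Combining (union): only the r=5 sphere at (0, 16) is present, so the union is just that shape — boundary = 22.89 mm. Overall, the cross-section is a single solid region. Total boundary length (outer) = 22.89 mm.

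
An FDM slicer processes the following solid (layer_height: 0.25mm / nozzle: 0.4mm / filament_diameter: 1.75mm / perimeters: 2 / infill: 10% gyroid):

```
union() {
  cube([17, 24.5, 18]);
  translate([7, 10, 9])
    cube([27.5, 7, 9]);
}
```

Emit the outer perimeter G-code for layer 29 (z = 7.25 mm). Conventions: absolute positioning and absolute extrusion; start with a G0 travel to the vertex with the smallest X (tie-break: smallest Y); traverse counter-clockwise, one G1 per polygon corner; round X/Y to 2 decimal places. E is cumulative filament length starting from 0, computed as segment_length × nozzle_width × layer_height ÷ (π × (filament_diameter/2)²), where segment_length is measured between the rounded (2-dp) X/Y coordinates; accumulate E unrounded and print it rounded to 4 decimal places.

At z = 7.25 mm: the 17×24.5 cube contributes its full rectangle; the cube at (7, 10) does not reach this height (z outside [9, 18]); Combining (union): only the 17×24.5 cube is present, so the union is just that shape — 1 connected region. The outline is a single polygon with 4 vertices. Extrusion per mm of travel: 0.4 × 0.25 / (π × 0.875²) = 0.041575. Accumulating E over each segment gives final E = 3.4507.

G0 X0.00 Y0.00 Z7.25
G1 X17.00 Y0.00 E0.7068
G1 X17.00 Y24.50 E1.7254
G1 X0.00 Y24.50 E2.4321
G1 X0.00 Y0.00 E3.4507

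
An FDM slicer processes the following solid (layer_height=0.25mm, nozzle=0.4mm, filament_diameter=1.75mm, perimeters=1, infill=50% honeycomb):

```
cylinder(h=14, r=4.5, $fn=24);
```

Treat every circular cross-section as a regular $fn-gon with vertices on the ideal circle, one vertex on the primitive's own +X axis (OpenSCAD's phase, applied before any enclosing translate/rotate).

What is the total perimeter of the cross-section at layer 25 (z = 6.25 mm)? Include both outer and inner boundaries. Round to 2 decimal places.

At z = 6.25 mm: the r=4.5 cylinder gives a regular 24-gon of circumradius 4.5 (constant along its height) (perimeter = 2·24·4.500·sin(180°/24) = 28.19 mm). Overall, the cross-section is a single solid region. Total boundary length (outer) = 28.19 mm.

28.19 mm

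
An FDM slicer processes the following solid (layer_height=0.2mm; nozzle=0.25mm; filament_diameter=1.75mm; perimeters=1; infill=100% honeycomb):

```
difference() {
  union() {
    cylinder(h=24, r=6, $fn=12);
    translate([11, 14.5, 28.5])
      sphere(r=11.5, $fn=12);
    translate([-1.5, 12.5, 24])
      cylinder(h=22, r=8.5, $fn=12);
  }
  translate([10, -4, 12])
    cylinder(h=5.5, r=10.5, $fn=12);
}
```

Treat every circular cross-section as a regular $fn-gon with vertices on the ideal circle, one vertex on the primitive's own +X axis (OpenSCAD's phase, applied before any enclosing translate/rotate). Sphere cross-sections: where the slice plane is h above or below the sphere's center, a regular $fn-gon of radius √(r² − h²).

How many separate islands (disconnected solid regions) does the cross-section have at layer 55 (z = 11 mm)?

At z = 11 mm: the r=6 cylinder gives a regular 12-gon of circumradius 6 (constant along its height); the sphere at (11, 14.5) does not reach this height (|z−center|=17.500 > r=11.5); the cylinder at (-1.5, 12.5) is not intersected at this z (z outside [24, 46]); Combining (union): only the r=6 cylinder is present, so the union is just that shape — 1 connected region; the cylinder at (10, -4) is absent (z outside [12, 17.5]); Taking the first minus the rest: none of the subtracted shapes is present at this height, so that combined region is unchanged — 1 connected region. Overall, the cross-section is a single solid region. Island count = 1.

1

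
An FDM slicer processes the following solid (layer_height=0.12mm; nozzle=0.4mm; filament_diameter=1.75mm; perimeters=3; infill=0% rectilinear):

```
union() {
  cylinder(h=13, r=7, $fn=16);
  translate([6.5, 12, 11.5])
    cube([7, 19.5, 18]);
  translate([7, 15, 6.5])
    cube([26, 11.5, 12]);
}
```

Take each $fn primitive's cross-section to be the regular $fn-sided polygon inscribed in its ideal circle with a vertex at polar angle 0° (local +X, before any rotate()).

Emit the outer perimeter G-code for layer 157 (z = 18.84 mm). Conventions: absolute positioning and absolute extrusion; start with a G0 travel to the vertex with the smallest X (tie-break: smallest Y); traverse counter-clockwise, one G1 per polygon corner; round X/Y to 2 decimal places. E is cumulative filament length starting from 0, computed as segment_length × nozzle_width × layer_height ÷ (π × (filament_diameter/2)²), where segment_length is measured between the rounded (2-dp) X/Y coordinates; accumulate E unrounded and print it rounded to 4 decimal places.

G0 X6.50 Y12.00 Z18.84
G1 X13.50 Y12.00 E0.1397
G1 X13.50 Y31.50 E0.5288
G1 X6.50 Y31.50 E0.6685
G1 X6.50 Y12.00 E1.0577

At z = 18.84 mm: the cylinder is absent (z outside [0, 13]); the 7×19.5 cube at (6.5, 12) contributes its full rectangle; the cube at (7, 15) is not intersected at this z (z outside [6.5, 18.5]); Taking the union: only the 7×19.5 cube at (6.5, 12) is present, so the union is just that shape — 1 connected region. The outline is a single polygon with 4 vertices. Extrusion per mm of travel: 0.4 × 0.12 / (π × 0.875²) = 0.019956. Accumulating E over each segment gives final E = 1.0577.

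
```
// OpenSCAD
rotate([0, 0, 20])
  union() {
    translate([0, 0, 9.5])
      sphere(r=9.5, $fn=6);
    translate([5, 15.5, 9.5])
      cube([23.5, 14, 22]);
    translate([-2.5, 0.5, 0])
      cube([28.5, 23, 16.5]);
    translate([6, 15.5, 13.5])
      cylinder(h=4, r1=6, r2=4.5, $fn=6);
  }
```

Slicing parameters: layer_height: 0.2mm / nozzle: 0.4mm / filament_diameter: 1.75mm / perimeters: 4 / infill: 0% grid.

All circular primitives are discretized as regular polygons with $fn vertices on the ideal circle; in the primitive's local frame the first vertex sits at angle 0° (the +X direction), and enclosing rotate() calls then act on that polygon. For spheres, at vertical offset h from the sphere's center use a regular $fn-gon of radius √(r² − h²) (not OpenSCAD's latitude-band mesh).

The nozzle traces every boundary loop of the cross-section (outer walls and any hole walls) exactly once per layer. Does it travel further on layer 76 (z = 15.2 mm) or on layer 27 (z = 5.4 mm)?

layer 76 (z = 15.2 mm)

Layer 76 (z = 15.2): the r=9.5 sphere contributes a regular 6-gon of circumradius √(9.5²−5.7²) = 7.600 (perimeter = 2·6·7.600·sin(180°/6) = 45.60 mm); the cube at (5, 15.5) is present — its section is the full 23.5×14 rectangle (perimeter 75.00 mm); the 28.5×23 cube at (-2.5, 0.5) contributes its full rectangle (perimeter 103.00 mm); the cone at (6, 15.5): at t=0.425 of its height the radius interpolates to r₁+(r₂−r₁)t = 5.363, giving a regular 6-gon of that circumradius (perimeter = 2·6·5.363·sin(180°/6) = 32.17 mm); Combining (union): the regions partially overlap (shared area 291.70 mm²), so the edge portions inside another operand are dropped and the merged outline is re-measured after clipping — boundary = 136.38 mm; (whole slice rotated 20° about Z — lengths, areas and connectivity unchanged). So its perimeter = 136.38 mm. Layer 27 (z = 5.4): the sphere: section is a regular 6-gon, circumradius = √(r²−h²) = √(9.5²−4.1²) = 8.570 (perimeter = 2·6·8.570·sin(180°/6) = 51.42 mm); the cube at (5, 15.5) is absent (z outside [9.5, 31.5]); the cube at (-2.5, 0.5) (footprint 28.5×23) is included at this height (perimeter 103.00 mm); the cone at (6, 15.5) does not reach this height (z outside [13.5, 17.5]); Merging all regions: the regions partially overlap (shared area 60.79 mm²), so the edge portions inside another operand are dropped and the merged outline is re-measured after clipping — boundary = 121.94 mm; (rotated 20° about Z; rotation is an isometry so areas/perimeters/island counts are preserved). So its perimeter = 121.94 mm. Layer 76 is larger (136.38 vs 121.94 mm).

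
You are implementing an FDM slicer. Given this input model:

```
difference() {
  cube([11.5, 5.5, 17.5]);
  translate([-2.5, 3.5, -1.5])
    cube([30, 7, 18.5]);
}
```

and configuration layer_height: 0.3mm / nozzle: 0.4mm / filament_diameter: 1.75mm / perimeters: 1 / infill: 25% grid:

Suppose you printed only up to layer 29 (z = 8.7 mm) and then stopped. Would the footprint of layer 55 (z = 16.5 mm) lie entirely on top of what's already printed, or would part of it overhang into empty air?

Compare the two slices. At z = 8.7: the 11.5×5.5 cube contributes its full rectangle (area 63.25 mm²); the 30×7 cube at (-2.5, 3.5) contributes its full rectangle (area 210.00 mm²); Subtracting the remaining from the first: starting from the 11.5×5.5 cube (63.25 mm²), the 30×7 cube at (-2.5, 3.5) partially overlaps it — only the 23.00 mm² overlap (of its 210.00 mm²) is removed, clipping the outline — area = 40.25 mm². At z = 16.5: the cube (footprint 11.5×5.5) is included at this height (area 63.25 mm²); the 30×7 cube at (-2.5, 3.5) contributes its full rectangle (area 210.00 mm²); Subtracting the remaining from the first: starting from the 11.5×5.5 cube (63.25 mm²), the 30×7 cube at (-2.5, 3.5) partially overlaps it — only the 23.00 mm² overlap (of its 210.00 mm²) is removed, clipping the outline — area = 40.25 mm². Checking containment: the cross-section at z = 16.5 is a subset of the cross-section at z = 8.7.

entirely on top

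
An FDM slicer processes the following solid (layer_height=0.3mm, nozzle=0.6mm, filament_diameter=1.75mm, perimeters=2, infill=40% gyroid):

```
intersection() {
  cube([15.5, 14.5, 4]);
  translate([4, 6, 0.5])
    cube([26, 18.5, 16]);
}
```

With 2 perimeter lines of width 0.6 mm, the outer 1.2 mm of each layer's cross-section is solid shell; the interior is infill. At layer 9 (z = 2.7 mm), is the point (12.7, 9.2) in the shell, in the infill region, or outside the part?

infill

At z = 2.7 mm: the 15.5×14.5 cube contributes its full rectangle; the 26×18.5 cube at (4, 6) contributes its full rectangle; Keeping only the common overlap: the 26×18.5 cube at (4, 6) partially overlaps the 15.5×14.5 cube; clipping to the common part keeps 97.75 mm² — 1 connected region. Overall, the cross-section is a single solid region. The nearest boundary edge runs (15.50, 14.50)→(15.50, 6.00); distance from the point to it = 2.80 mm. The point is inside the cross-section and 2.80 mm from the nearest boundary — more than the 1.2 mm shell width (2 × 0.6), so it's in the infill interior.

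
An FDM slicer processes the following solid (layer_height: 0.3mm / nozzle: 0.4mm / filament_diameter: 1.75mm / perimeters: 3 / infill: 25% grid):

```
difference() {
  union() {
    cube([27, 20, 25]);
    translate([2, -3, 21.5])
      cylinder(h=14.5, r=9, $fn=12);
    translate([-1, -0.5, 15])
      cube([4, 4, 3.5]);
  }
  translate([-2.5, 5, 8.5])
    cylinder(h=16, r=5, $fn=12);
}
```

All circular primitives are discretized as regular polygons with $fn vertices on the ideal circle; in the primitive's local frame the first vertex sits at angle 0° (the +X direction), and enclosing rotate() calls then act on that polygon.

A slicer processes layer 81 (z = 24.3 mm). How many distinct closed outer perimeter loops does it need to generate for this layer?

1

At z = 24.3 mm: the cube is present — its section is the full 27×20 rectangle; the r=9 cylinder at (2, -3) gives a regular 12-gon of circumradius 9 (constant along its height); the cube at (-1, -0.5) is absent (z outside [15, 18.5]); Combining (union): the regions partially overlap (shared area 46.42 mm²), so overlapping operands fuse into one piece — 1 connected region; the cylinder at (-2.5, 5): section is a regular 12-gon, circumradius r=5; After the difference (first − rest): starting from that combined region, the r=5 cylinder at (-2.5, 5) partially overlaps it — only the 34.84 mm² overlap (of its 75.00 mm²) is removed, clipping the outline — 1 connected region. The result has 1 disconnected region.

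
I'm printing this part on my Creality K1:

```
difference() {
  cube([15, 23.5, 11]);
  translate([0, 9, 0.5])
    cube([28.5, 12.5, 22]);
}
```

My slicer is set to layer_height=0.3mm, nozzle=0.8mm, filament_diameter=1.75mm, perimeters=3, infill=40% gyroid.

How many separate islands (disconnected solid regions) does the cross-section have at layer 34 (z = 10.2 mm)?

2

At z = 10.2 mm: the cube is present — its section is the full 15×23.5 rectangle; the 28.5×12.5 cube at (0, 9) contributes its full rectangle; Taking the first minus the rest: starting from the 15×23.5 cube, the 28.5×12.5 cube at (0, 9) partially overlaps it — only the 187.50 mm² overlap (of its 356.25 mm²) is removed, clipping the outline — 2 connected regions. Overall, the cross-section has 2 separate islands. Island count = 2.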